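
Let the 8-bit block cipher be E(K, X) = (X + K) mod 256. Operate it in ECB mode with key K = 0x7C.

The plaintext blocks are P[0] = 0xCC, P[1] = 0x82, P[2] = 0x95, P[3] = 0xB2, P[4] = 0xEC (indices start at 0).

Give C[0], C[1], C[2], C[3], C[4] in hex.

C[0] = 0x48, C[1] = 0xFE, C[2] = 0x11, C[3] = 0x2E, C[4] = 0x68

ECB encryption: C_i = E(K, P_i).
C[0]: E(K, 0xCC) = 0x48.
C[1]: E(K, 0x82) = 0xFE.
C[2]: E(K, 0x95) = 0x11.
C[3]: E(K, 0xB2) = 0x2E.
C[4]: E(K, 0xEC) = 0x68.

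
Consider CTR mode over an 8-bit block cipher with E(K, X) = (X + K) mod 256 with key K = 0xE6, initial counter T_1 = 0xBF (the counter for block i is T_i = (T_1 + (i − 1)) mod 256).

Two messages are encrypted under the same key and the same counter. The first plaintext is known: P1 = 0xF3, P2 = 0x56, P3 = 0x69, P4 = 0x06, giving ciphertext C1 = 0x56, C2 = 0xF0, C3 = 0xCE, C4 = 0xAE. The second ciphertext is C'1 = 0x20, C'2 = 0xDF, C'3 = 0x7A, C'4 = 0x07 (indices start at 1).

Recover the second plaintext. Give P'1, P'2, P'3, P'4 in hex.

In CTR with a reused counter, both messages share the same keystream S_i, so C_i ⊕ C'_i = P_i ⊕ P'_i and thus P'_i = P_i ⊕ C_i ⊕ C'_i.
P'1: 0xF3 ⊕ 0x56 ⊕ 0x20 = 0x85.
P'2: 0x56 ⊕ 0xF0 ⊕ 0xDF = 0x79.
P'3: 0x69 ⊕ 0xCE ⊕ 0x7A = 0xDD.
P'4: 0x06 ⊕ 0xAE ⊕ 0x07 = 0xAF.

P'1 = 0x85, P'2 = 0x79, P'3 = 0xDD, P'4 = 0xAF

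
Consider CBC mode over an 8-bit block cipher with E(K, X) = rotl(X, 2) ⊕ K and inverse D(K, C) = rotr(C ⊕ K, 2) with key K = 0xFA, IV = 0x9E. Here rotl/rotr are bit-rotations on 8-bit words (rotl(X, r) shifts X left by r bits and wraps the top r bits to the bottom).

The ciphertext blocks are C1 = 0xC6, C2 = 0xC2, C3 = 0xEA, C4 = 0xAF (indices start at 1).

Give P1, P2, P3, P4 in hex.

P1 = 0x91, P2 = 0xC8, P3 = 0xC6, P4 = 0xBF

CBC decryption: P_i = D(K, C_i) ⊕ C_{i−1}, with C_{0} = IV.
P1: D(K, 0xC6) = 0x0F; 0x0F ⊕ 0x9E = 0x91.
P2: D(K, 0xC2) = 0x0E; 0x0E ⊕ 0xC6 = 0xC8.
P3: D(K, 0xEA) = 0x04; 0x04 ⊕ 0xC2 = 0xC6.
P4: D(K, 0xAF) = 0x55; 0x55 ⊕ 0xEA = 0xBF.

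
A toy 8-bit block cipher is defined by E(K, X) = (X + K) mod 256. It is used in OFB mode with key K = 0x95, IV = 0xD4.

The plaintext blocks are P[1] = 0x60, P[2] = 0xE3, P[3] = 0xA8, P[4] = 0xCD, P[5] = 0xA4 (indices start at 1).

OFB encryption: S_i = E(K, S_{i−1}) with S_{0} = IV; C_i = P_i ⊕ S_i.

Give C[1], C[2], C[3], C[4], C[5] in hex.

C[1] = 0x09, C[2] = 0x1D, C[3] = 0x3B, C[4] = 0xE5, C[5] = 0x19

C[1]: S = E(K, 0xD4) = 0x69; 0x60 ⊕ 0x69 = 0x09.
C[2]: S = E(K, 0x69) = 0xFE; 0xE3 ⊕ 0xFE = 0x1D.
C[3]: S = E(K, 0xFE) = 0x93; 0xA8 ⊕ 0x93 = 0x3B.
C[4]: S = E(K, 0x93) = 0x28; 0xCD ⊕ 0x28 = 0xE5.
C[5]: S = E(K, 0x28) = 0xBD; 0xA4 ⊕ 0xBD = 0x19.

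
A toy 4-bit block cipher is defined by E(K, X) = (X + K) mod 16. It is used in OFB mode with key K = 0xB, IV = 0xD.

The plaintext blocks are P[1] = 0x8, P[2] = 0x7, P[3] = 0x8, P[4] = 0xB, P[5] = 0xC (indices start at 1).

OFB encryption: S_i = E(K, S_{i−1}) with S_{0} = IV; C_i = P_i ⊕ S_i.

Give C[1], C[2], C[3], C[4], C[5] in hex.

C[1] = 0x0, C[2] = 0x4, C[3] = 0x6, C[4] = 0x2, C[5] = 0x8

C[1]: S = E(K, 0xD) = 0x8; 0x8 ⊕ 0x8 = 0x0.
C[2]: S = E(K, 0x8) = 0x3; 0x7 ⊕ 0x3 = 0x4.
C[3]: S = E(K, 0x3) = 0xE; 0x8 ⊕ 0xE = 0x6.
C[4]: S = E(K, 0xE) = 0x9; 0xB ⊕ 0x9 = 0x2.
C[5]: S = E(K, 0x9) = 0x4; 0xC ⊕ 0x4 = 0x8.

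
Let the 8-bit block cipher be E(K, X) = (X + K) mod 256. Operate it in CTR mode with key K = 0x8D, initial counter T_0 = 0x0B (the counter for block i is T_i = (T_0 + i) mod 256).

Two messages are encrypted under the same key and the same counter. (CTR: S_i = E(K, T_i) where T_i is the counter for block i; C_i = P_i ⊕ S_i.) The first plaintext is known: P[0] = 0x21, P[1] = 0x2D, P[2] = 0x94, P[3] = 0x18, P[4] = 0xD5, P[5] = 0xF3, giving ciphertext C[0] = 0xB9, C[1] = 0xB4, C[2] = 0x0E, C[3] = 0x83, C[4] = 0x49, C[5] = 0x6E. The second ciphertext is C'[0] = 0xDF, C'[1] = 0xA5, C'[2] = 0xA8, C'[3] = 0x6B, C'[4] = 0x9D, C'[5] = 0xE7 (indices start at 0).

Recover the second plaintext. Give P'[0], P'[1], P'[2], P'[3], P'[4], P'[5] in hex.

In CTR with a reused counter, both messages share the same keystream S_i, so C_i ⊕ C'_i = P_i ⊕ P'_i and thus P'_i = P_i ⊕ C_i ⊕ C'_i.
P'[0]: 0x21 ⊕ 0xB9 ⊕ 0xDF = 0x47.
P'[1]: 0x2D ⊕ 0xB4 ⊕ 0xA5 = 0x3C.
P'[2]: 0x94 ⊕ 0x0E ⊕ 0xA8 = 0x32.
P'[3]: 0x18 ⊕ 0x83 ⊕ 0x6B = 0xF0.
P'[4]: 0xD5 ⊕ 0x49 ⊕ 0x9D = 0x01.
P'[5]: 0xF3 ⊕ 0x6E ⊕ 0xE7 = 0x7A.

P'[0] = 0x47, P'[1] = 0x3C, P'[2] = 0x32, P'[3] = 0xF0, P'[4] = 0x01, P'[5] = 0x7A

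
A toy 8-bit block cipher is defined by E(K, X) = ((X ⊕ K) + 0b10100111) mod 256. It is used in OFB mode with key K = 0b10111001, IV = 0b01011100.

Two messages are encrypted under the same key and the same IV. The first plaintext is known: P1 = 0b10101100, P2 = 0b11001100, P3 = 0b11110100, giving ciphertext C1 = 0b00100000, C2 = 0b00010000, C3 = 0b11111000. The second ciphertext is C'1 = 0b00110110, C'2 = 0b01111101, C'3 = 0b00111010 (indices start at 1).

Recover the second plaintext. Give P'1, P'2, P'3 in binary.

P'1 = 0b10111010, P'2 = 0b10100001, P'3 = 0b00110110

In OFB with a reused IV, both messages share the same keystream S_i, so C_i ⊕ C'_i = P_i ⊕ P'_i and thus P'_i = P_i ⊕ C_i ⊕ C'_i.
P'1: 0b10101100 ⊕ 0b00100000 ⊕ 0b00110110 = 0b10111010.
P'2: 0b11001100 ⊕ 0b00010000 ⊕ 0b01111101 = 0b10100001.
P'3: 0b11110100 ⊕ 0b11111000 ⊕ 0b00111010 = 0b00110110.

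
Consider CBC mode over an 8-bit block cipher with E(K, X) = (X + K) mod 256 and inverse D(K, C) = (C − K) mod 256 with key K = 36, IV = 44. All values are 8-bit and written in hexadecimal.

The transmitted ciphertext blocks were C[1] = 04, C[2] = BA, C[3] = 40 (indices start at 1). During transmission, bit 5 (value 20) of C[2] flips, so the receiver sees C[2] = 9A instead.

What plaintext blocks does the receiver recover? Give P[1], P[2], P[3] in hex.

CBC decryption: P_i = D(K, C_i) ⊕ C_{i−1}, with C_{0} = IV.
Only C[2] changed, to 9A. In CBC, a change in C_i garbles P_i and flips the same bit in P_{i+1}. Decrypting the received ciphertext:
P[1]: D(K, 04) = CE; CE ⊕ 44 = 8A.
P[2]: D(K, 9A) = 64; 64 ⊕ 04 = 60.
P[3]: D(K, 40) = 0A; 0A ⊕ 9A = 90.
Blocks that differ from the original plaintext: P[2], P[3].

P[1] = 8A, P[2] = 60, P[3] = 90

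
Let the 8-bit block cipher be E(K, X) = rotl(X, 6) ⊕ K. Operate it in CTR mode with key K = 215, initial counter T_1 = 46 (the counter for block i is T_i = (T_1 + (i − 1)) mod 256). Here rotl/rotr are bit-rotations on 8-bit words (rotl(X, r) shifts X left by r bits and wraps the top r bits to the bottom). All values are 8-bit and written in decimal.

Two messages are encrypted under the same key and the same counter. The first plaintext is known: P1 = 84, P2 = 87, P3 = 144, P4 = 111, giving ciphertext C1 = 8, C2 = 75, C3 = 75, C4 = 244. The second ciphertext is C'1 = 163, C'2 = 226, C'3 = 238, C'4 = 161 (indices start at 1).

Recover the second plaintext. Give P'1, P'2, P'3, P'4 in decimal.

P'1 = 255, P'2 = 254, P'3 = 53, P'4 = 58

In CTR with a reused counter, both messages share the same keystream S_i, so C_i ⊕ C'_i = P_i ⊕ P'_i and thus P'_i = P_i ⊕ C_i ⊕ C'_i.
P'1: 84 ⊕ 8 ⊕ 163 = 255.
P'2: 87 ⊕ 75 ⊕ 226 = 254.
P'3: 144 ⊕ 75 ⊕ 238 = 53.
P'4: 111 ⊕ 244 ⊕ 161 = 58.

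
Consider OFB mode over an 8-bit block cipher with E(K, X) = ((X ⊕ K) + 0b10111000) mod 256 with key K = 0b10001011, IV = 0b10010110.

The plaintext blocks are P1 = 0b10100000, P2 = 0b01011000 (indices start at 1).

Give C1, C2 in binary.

OFB encryption: S_i = E(K, S_{i−1}) with S_{0} = IV; C_i = P_i ⊕ S_i.
C1: S = E(K, 0b10010110) = 0b11010101; 0b10100000 ⊕ 0b11010101 = 0b01110101.
C2: S = E(K, 0b11010101) = 0b00010110; 0b01011000 ⊕ 0b00010110 = 0b01001110.

C1 = 0b01110101, C2 = 0b01001110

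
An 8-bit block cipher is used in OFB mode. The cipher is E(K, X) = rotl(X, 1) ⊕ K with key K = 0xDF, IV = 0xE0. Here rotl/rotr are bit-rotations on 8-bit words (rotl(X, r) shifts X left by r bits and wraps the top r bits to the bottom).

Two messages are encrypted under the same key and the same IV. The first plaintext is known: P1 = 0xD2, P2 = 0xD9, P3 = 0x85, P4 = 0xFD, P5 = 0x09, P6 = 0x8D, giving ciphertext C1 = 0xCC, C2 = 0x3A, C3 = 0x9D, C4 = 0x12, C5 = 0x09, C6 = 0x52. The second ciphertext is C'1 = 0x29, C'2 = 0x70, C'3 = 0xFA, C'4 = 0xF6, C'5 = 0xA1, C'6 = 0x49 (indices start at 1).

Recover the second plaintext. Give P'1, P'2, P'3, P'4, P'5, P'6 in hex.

In OFB with a reused IV, both messages share the same keystream S_i, so C_i ⊕ C'_i = P_i ⊕ P'_i and thus P'_i = P_i ⊕ C_i ⊕ C'_i.
P'1: 0xD2 ⊕ 0xCC ⊕ 0x29 = 0x37.
P'2: 0xD9 ⊕ 0x3A ⊕ 0x70 = 0x93.
P'3: 0x85 ⊕ 0x9D ⊕ 0xFA = 0xE2.
P'4: 0xFD ⊕ 0x12 ⊕ 0xF6 = 0x19.
P'5: 0x09 ⊕ 0x09 ⊕ 0xA1 = 0xA1.
P'6: 0x8D ⊕ 0x52 ⊕ 0x49 = 0x96.

P'1 = 0x37, P'2 = 0x93, P'3 = 0xE2, P'4 = 0x19, P'5 = 0xA1, P'6 = 0x96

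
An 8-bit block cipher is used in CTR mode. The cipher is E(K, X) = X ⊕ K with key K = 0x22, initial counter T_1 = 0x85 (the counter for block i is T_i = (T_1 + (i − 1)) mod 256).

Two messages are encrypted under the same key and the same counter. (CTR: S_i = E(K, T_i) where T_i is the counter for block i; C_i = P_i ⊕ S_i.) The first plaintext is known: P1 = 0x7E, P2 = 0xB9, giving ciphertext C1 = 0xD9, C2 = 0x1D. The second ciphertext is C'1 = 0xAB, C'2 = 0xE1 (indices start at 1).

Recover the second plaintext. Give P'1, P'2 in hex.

In CTR with a reused counter, both messages share the same keystream S_i, so C_i ⊕ C'_i = P_i ⊕ P'_i and thus P'_i = P_i ⊕ C_i ⊕ C'_i.
P'1: 0x7E ⊕ 0xD9 ⊕ 0xAB = 0x0C.
P'2: 0xB9 ⊕ 0x1D ⊕ 0xE1 = 0x45.

P'1 = 0x0C, P'2 = 0x45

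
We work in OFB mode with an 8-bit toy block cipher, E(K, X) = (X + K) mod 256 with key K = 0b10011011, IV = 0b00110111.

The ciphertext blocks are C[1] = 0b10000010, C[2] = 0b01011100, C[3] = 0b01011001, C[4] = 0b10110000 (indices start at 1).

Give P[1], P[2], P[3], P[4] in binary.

P[1] = 0b01010000, P[2] = 0b00110001, P[3] = 0b01010001, P[4] = 0b00010011

OFB decryption: S_i = E(K, S_{i−1}) with S_{0} = IV; P_i = C_i ⊕ S_i.
P[1]: S = E(K, 0b00110111) = 0b11010010; 0b10000010 ⊕ 0b11010010 = 0b01010000.
P[2]: S = E(K, 0b11010010) = 0b01101101; 0b01011100 ⊕ 0b01101101 = 0b00110001.
P[3]: S = E(K, 0b01101101) = 0b00001000; 0b01011001 ⊕ 0b00001000 = 0b01010001.
P[4]: S = E(K, 0b00001000) = 0b10100011; 0b10110000 ⊕ 0b10100011 = 0b00010011.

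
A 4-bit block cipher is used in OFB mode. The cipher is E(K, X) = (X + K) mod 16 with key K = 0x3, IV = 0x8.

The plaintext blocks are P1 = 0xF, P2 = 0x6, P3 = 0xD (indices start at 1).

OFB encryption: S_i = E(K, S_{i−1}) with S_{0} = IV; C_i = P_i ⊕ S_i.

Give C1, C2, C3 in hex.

C1: S = E(K, 0x8) = 0xB; 0xF ⊕ 0xB = 0x4.
C2: S = E(K, 0xB) = 0xE; 0x6 ⊕ 0xE = 0x8.
C3: S = E(K, 0xE) = 0x1; 0xD ⊕ 0x1 = 0xC.

C1 = 0x4, C2 = 0x8, C3 = 0xC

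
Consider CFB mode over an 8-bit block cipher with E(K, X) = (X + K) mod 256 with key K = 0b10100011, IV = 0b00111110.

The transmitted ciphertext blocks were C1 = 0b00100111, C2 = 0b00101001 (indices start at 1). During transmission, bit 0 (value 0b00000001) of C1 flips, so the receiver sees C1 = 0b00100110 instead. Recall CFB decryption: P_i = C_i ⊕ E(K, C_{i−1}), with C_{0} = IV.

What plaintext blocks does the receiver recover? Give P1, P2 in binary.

P1 = 0b11000111, P2 = 0b11100000

Only C1 changed, to 0b00100110. In CFB, a change in C_i flips the same bit in P_i and garbles P_{i+1}. Decrypting the received ciphertext:
P1: E(K, 0b00111110) = 0b11100001; 0b00100110 ⊕ 0b11100001 = 0b11000111.
P2: E(K, 0b00100110) = 0b11001001; 0b00101001 ⊕ 0b11001001 = 0b11100000.
Blocks that differ from the original plaintext: P1, P2.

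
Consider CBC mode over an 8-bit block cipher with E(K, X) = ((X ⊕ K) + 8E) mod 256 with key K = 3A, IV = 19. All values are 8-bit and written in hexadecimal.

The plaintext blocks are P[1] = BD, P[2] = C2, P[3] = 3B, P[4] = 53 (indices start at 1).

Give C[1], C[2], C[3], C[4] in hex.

C[1] = 2C, C[2] = 62, C[3] = F1, C[4] = 26

CBC encryption: C_i = E(K, P_i ⊕ C_{i−1}), with C_{0} = IV.
C[1]: P[1] ⊕ 19 = A4; E(K, A4) = 2C.
C[2]: P[2] ⊕ 2C = EE; E(K, EE) = 62.
C[3]: P[3] ⊕ 62 = 59; E(K, 59) = F1.
C[4]: P[4] ⊕ F1 = A2; E(K, A2) = 26.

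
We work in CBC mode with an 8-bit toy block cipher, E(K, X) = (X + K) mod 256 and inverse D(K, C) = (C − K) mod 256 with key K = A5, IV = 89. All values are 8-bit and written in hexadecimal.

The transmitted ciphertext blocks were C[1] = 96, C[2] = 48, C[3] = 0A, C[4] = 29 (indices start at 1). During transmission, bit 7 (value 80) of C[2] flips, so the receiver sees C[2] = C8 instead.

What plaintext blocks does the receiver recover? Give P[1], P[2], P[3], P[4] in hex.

CBC decryption: P_i = D(K, C_i) ⊕ C_{i−1}, with C_{0} = IV.
Only C[2] changed, to C8. In CBC, a change in C_i garbles P_i and flips the same bit in P_{i+1}. Decrypting the received ciphertext:
P[1]: D(K, 96) = F1; F1 ⊕ 89 = 78.
P[2]: D(K, C8) = 23; 23 ⊕ 96 = B5.
P[3]: D(K, 0A) = 65; 65 ⊕ C8 = AD.
P[4]: D(K, 29) = 84; 84 ⊕ 0A = 8E.
Blocks that differ from the original plaintext: P[2], P[3].

P[1] = 78, P[2] = B5, P[3] = AD, P[4] = 8E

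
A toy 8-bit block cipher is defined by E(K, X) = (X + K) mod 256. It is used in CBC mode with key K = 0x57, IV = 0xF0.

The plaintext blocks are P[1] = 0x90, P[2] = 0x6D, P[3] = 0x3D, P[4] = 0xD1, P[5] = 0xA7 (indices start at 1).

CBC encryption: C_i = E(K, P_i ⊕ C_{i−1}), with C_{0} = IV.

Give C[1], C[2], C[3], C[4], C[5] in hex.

C[1]: P[1] ⊕ 0xF0 = 0x60; E(K, 0x60) = 0xB7.
C[2]: P[2] ⊕ 0xB7 = 0xDA; E(K, 0xDA) = 0x31.
C[3]: P[3] ⊕ 0x31 = 0x0C; E(K, 0x0C) = 0x63.
C[4]: P[4] ⊕ 0x63 = 0xB2; E(K, 0xB2) = 0x09.
C[5]: P[5] ⊕ 0x09 = 0xAE; E(K, 0xAE) = 0x05.

C[1] = 0xB7, C[2] = 0x31, C[3] = 0x63, C[4] = 0x09, C[5] = 0x05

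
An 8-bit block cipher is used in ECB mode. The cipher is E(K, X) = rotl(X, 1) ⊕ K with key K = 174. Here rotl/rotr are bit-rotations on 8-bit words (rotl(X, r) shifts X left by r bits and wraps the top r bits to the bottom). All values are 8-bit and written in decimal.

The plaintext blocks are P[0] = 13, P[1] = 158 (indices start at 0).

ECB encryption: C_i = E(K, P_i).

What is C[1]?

C[1]: E(K, 158) = 147.

C[1] = 147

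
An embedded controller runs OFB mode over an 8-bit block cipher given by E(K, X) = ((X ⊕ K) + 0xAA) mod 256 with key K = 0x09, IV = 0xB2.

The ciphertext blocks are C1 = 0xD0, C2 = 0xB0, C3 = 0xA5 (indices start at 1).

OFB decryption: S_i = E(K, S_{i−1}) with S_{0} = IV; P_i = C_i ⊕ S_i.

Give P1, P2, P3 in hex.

P1 = 0xB5, P2 = 0xA6, P3 = 0x6C

P1: S = E(K, 0xB2) = 0x65; 0xD0 ⊕ 0x65 = 0xB5.
P2: S = E(K, 0x65) = 0x16; 0xB0 ⊕ 0x16 = 0xA6.
P3: S = E(K, 0x16) = 0xC9; 0xA5 ⊕ 0xC9 = 0x6C.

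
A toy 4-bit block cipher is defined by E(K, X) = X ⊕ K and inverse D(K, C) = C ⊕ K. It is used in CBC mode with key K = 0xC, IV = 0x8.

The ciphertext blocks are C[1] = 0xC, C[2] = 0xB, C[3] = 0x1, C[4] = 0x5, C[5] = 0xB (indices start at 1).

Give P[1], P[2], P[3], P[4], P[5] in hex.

P[1] = 0x8, P[2] = 0xB, P[3] = 0x6, P[4] = 0x8, P[5] = 0x2

CBC decryption: P_i = D(K, C_i) ⊕ C_{i−1}, with C_{0} = IV.
P[1]: D(K, 0xC) = 0x0; 0x0 ⊕ 0x8 = 0x8.
P[2]: D(K, 0xB) = 0x7; 0x7 ⊕ 0xC = 0xB.
P[3]: D(K, 0x1) = 0xD; 0xD ⊕ 0xB = 0x6.
P[4]: D(K, 0x5) = 0x9; 0x9 ⊕ 0x1 = 0x8.
P[5]: D(K, 0xB) = 0x7; 0x7 ⊕ 0x5 = 0x2.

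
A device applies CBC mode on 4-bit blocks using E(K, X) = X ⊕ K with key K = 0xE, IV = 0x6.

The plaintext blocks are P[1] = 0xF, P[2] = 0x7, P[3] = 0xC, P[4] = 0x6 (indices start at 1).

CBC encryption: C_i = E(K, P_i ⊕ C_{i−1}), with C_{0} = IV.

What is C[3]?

C[3] = 0xC

C[1]: P[1] ⊕ 0x6 = 0x9; E(K, 0x9) = 0x7.
C[2]: P[2] ⊕ 0x7 = 0x0; E(K, 0x0) = 0xE.
C[3]: P[3] ⊕ 0xE = 0x2; E(K, 0x2) = 0xC.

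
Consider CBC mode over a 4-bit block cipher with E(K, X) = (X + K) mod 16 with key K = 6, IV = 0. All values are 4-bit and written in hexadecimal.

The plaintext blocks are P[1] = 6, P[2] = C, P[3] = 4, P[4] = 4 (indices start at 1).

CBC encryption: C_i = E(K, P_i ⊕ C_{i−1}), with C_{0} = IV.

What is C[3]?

C[3] = 8

C[1]: P[1] ⊕ 0 = 6; E(K, 6) = C.
C[2]: P[2] ⊕ C = 0; E(K, 0) = 6.
C[3]: P[3] ⊕ 6 = 2; E(K, 2) = 8.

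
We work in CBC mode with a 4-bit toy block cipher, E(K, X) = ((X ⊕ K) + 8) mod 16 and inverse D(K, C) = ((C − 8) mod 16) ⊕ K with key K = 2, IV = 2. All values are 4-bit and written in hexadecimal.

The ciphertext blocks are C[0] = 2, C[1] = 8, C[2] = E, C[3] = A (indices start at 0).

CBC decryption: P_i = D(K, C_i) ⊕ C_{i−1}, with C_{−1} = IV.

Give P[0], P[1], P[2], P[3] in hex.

P[0] = A, P[1] = 0, P[2] = C, P[3] = E

P[0]: D(K, 2) = 8; 8 ⊕ 2 = A.
P[1]: D(K, 8) = 2; 2 ⊕ 2 = 0.
P[2]: D(K, E) = 4; 4 ⊕ 8 = C.
P[3]: D(K, A) = 0; 0 ⊕ E = E.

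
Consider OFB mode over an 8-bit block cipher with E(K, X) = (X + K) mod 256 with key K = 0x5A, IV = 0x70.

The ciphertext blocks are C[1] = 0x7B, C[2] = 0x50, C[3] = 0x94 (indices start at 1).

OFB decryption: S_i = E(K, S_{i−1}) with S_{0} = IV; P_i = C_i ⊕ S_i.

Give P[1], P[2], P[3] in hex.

P[1]: S = E(K, 0x70) = 0xCA; 0x7B ⊕ 0xCA = 0xB1.
P[2]: S = E(K, 0xCA) = 0x24; 0x50 ⊕ 0x24 = 0x74.
P[3]: S = E(K, 0x24) = 0x7E; 0x94 ⊕ 0x7E = 0xEA.

P[1] = 0xB1, P[2] = 0x74, P[3] = 0xEA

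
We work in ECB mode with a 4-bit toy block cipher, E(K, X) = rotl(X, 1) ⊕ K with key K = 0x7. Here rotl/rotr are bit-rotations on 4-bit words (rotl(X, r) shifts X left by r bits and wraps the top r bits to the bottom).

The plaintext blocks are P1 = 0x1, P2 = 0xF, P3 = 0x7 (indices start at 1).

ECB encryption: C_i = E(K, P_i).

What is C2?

C2: E(K, 0xF) = 0x8.

C2 = 0x8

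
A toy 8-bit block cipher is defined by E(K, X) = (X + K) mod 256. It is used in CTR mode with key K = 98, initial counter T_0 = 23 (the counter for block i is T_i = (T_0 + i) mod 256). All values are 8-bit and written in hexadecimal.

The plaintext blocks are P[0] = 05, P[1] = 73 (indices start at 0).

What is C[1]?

C[1] = CF

CTR encryption: S_i = E(K, T_i) where T_i is the counter for block i; C_i = P_i ⊕ S_i.
C[0]: T = 23, S = E(K, T) = BB; 05 ⊕ BB = BE.
C[1]: T = 24, S = E(K, T) = BC; 73 ⊕ BC = CF.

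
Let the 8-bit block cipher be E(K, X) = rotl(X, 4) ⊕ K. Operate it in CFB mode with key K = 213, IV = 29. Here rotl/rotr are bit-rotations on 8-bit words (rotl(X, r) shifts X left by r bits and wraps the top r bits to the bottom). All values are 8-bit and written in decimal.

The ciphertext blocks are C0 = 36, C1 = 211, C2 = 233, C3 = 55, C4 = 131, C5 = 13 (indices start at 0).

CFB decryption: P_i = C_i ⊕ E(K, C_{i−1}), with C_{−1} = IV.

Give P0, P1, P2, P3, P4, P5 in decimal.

P0: E(K, 29) = 4; 36 ⊕ 4 = 32.
P1: E(K, 36) = 151; 211 ⊕ 151 = 68.
P2: E(K, 211) = 232; 233 ⊕ 232 = 1.
P3: E(K, 233) = 75; 55 ⊕ 75 = 124.
P4: E(K, 55) = 166; 131 ⊕ 166 = 37.
P5: E(K, 131) = 237; 13 ⊕ 237 = 224.

P0 = 32, P1 = 68, P2 = 1, P3 = 124, P4 = 37, P5 = 224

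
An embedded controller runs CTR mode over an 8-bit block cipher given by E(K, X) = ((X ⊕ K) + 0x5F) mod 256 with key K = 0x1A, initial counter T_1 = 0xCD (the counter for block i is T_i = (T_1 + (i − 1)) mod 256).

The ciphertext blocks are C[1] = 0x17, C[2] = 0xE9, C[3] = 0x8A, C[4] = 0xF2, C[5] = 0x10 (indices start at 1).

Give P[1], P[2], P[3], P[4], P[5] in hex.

CTR decryption: S_i = E(K, T_i) where T_i is the counter for block i; P_i = C_i ⊕ S_i.
P[1]: T = 0xCD, S = E(K, T) = 0x36; 0x17 ⊕ 0x36 = 0x21.
P[2]: T = 0xCE, S = E(K, T) = 0x33; 0xE9 ⊕ 0x33 = 0xDA.
P[3]: T = 0xCF, S = E(K, T) = 0x34; 0x8A ⊕ 0x34 = 0xBE.
P[4]: T = 0xD0, S = E(K, T) = 0x29; 0xF2 ⊕ 0x29 = 0xDB.
P[5]: T = 0xD1, S = E(K, T) = 0x2A; 0x10 ⊕ 0x2A = 0x3A.

P[1] = 0x21, P[2] = 0xDA, P[3] = 0xBE, P[4] = 0xDB, P[5] = 0x3A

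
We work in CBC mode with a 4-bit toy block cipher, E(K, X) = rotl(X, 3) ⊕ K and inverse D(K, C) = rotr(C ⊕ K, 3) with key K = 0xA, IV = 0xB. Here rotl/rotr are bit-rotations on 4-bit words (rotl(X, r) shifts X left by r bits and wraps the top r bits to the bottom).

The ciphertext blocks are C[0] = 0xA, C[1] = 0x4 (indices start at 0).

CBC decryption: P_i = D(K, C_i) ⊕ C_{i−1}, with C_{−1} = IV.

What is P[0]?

P[0] = 0xB

P[0]: D(K, 0xA) = 0x0; 0x0 ⊕ 0xB = 0xB.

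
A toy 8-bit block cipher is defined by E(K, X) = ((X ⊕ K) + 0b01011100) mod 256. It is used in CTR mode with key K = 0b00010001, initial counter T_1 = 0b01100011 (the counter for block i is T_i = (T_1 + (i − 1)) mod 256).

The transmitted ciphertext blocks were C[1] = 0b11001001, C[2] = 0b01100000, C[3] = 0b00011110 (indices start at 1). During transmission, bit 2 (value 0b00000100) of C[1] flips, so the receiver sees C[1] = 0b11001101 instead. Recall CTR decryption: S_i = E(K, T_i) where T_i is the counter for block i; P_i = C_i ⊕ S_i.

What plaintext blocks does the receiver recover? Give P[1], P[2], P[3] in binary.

P[1] = 0b00000011, P[2] = 0b10110001, P[3] = 0b11001110

Only C[1] changed, to 0b11001101. In CTR, a change in C_i flips the same bit in P_i only; the keystream is unaffected. Decrypting the received ciphertext:
P[1]: T = 0b01100011, S = E(K, T) = 0b11001110; 0b11001101 ⊕ 0b11001110 = 0b00000011.
P[2]: T = 0b01100100, S = E(K, T) = 0b11010001; 0b01100000 ⊕ 0b11010001 = 0b10110001.
P[3]: T = 0b01100101, S = E(K, T) = 0b11010000; 0b00011110 ⊕ 0b11010000 = 0b11001110.
Blocks that differ from the original plaintext: P[1].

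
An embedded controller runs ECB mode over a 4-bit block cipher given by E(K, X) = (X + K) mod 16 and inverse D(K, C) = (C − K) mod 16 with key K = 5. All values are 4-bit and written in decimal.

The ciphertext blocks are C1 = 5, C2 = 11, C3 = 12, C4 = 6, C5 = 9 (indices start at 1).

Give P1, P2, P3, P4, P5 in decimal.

P1 = 0, P2 = 6, P3 = 7, P4 = 1, P5 = 4

ECB decryption: P_i = D(K, C_i).
P1: D(K, 5) = 0.
P2: D(K, 11) = 6.
P3: D(K, 12) = 7.
P4: D(K, 6) = 1.
P5: D(K, 9) = 4.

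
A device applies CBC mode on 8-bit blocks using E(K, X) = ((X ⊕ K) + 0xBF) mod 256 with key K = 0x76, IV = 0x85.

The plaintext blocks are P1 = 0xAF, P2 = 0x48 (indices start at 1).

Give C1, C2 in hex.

C1 = 0x1B, C2 = 0xE4

CBC encryption: C_i = E(K, P_i ⊕ C_{i−1}), with C_{0} = IV.
C1: P1 ⊕ 0x85 = 0x2A; E(K, 0x2A) = 0x1B.
C2: P2 ⊕ 0x1B = 0x53; E(K, 0x53) = 0xE4.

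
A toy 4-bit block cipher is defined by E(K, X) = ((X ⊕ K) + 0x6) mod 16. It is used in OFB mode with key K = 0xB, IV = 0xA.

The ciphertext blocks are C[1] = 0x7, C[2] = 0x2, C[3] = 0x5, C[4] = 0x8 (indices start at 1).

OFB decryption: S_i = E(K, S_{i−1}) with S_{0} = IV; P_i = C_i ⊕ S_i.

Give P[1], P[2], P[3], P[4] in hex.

P[1]: S = E(K, 0xA) = 0x7; 0x7 ⊕ 0x7 = 0x0.
P[2]: S = E(K, 0x7) = 0x2; 0x2 ⊕ 0x2 = 0x0.
P[3]: S = E(K, 0x2) = 0xF; 0x5 ⊕ 0xF = 0xA.
P[4]: S = E(K, 0xF) = 0xA; 0x8 ⊕ 0xA = 0x2.

P[1] = 0x0, P[2] = 0x0, P[3] = 0xA, P[4] = 0x2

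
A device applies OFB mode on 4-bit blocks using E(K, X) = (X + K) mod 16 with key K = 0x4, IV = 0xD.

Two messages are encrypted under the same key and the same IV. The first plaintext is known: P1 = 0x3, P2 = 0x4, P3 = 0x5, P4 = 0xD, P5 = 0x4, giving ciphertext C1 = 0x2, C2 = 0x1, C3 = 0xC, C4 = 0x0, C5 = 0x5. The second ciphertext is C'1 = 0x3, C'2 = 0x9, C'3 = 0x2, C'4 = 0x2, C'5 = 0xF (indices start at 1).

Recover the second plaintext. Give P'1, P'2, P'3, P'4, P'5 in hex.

In OFB with a reused IV, both messages share the same keystream S_i, so C_i ⊕ C'_i = P_i ⊕ P'_i and thus P'_i = P_i ⊕ C_i ⊕ C'_i.
P'1: 0x3 ⊕ 0x2 ⊕ 0x3 = 0x2.
P'2: 0x4 ⊕ 0x1 ⊕ 0x9 = 0xC.
P'3: 0x5 ⊕ 0xC ⊕ 0x2 = 0xB.
P'4: 0xD ⊕ 0x0 ⊕ 0x2 = 0xF.
P'5: 0x4 ⊕ 0x5 ⊕ 0xF = 0xE.

P'1 = 0x2, P'2 = 0xC, P'3 = 0xB, P'4 = 0xF, P'5 = 0xE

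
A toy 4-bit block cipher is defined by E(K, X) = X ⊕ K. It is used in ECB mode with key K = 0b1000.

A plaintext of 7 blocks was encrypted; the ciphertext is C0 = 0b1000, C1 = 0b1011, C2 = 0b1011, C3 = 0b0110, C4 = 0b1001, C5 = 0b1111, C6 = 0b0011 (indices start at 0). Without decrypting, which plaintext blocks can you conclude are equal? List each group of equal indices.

P1 = P2

ECB encrypts each block independently with the same key, so equal ciphertext blocks imply equal plaintext blocks.
C1 = C2 = 0b1011, so P1 = P2.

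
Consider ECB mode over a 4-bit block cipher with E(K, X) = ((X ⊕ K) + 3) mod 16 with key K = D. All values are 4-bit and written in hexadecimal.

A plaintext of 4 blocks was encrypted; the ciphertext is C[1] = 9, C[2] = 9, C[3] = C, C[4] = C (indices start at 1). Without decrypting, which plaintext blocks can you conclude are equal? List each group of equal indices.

ECB encrypts each block independently with the same key, so equal ciphertext blocks imply equal plaintext blocks.
C[1] = C[2] = 9, so P[1] = P[2].
C[3] = C[4] = C, so P[3] = P[4].

P[1] = P[2]; P[3] = P[4]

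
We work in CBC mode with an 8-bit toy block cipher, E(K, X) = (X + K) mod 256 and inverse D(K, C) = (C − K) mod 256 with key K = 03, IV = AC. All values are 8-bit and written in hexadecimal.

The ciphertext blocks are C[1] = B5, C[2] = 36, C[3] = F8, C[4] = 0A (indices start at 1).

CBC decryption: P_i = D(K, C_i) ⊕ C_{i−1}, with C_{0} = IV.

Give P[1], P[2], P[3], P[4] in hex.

P[1]: D(K, B5) = B2; B2 ⊕ AC = 1E.
P[2]: D(K, 36) = 33; 33 ⊕ B5 = 86.
P[3]: D(K, F8) = F5; F5 ⊕ 36 = C3.
P[4]: D(K, 0A) = 07; 07 ⊕ F8 = FF.

P[1] = 1E, P[2] = 86, P[3] = C3, P[4] = FF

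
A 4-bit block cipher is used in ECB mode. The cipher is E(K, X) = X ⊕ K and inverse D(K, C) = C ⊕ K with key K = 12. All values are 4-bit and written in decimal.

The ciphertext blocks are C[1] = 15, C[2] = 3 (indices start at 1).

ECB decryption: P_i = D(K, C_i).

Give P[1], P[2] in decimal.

P[1] = 3, P[2] = 15

P[1]: D(K, 15) = 3.
P[2]: D(K, 3) = 15.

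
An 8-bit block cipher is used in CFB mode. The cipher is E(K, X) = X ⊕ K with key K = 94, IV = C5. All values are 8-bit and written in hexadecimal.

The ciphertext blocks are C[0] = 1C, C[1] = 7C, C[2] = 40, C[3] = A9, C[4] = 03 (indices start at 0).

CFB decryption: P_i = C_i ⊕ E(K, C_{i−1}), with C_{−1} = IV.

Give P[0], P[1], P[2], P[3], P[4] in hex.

P[0] = 4D, P[1] = F4, P[2] = A8, P[3] = 7D, P[4] = 3E

P[0]: E(K, C5) = 51; 1C ⊕ 51 = 4D.
P[1]: E(K, 1C) = 88; 7C ⊕ 88 = F4.
P[2]: E(K, 7C) = E8; 40 ⊕ E8 = A8.
P[3]: E(K, 40) = D4; A9 ⊕ D4 = 7D.
P[4]: E(K, A9) = 3D; 03 ⊕ 3D = 3E.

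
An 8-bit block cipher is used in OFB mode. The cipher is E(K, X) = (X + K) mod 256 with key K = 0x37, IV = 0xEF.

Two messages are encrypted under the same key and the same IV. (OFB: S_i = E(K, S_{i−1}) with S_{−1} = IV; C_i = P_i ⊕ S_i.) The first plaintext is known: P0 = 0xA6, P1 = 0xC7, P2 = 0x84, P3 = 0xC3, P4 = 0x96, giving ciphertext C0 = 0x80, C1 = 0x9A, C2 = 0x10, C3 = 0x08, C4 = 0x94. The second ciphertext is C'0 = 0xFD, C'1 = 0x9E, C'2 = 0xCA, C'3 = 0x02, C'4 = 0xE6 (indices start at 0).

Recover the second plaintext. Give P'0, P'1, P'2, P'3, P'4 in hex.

P'0 = 0xDB, P'1 = 0xC3, P'2 = 0x5E, P'3 = 0xC9, P'4 = 0xE4

In OFB with a reused IV, both messages share the same keystream S_i, so C_i ⊕ C'_i = P_i ⊕ P'_i and thus P'_i = P_i ⊕ C_i ⊕ C'_i.
P'0: 0xA6 ⊕ 0x80 ⊕ 0xFD = 0xDB.
P'1: 0xC7 ⊕ 0x9A ⊕ 0x9E = 0xC3.
P'2: 0x84 ⊕ 0x10 ⊕ 0xCA = 0x5E.
P'3: 0xC3 ⊕ 0x08 ⊕ 0x02 = 0xC9.
P'4: 0x96 ⊕ 0x94 ⊕ 0xE6 = 0xE4.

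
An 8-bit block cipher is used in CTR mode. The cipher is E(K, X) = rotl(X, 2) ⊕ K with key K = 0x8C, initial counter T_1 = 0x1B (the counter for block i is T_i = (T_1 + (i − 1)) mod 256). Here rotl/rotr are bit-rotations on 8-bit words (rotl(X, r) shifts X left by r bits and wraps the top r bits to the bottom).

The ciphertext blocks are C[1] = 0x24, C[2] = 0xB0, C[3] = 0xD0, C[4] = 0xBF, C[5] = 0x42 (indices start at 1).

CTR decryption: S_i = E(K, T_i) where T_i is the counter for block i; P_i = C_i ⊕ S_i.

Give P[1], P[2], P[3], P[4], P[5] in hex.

P[1]: T = 0x1B, S = E(K, T) = 0xE0; 0x24 ⊕ 0xE0 = 0xC4.
P[2]: T = 0x1C, S = E(K, T) = 0xFC; 0xB0 ⊕ 0xFC = 0x4C.
P[3]: T = 0x1D, S = E(K, T) = 0xF8; 0xD0 ⊕ 0xF8 = 0x28.
P[4]: T = 0x1E, S = E(K, T) = 0xF4; 0xBF ⊕ 0xF4 = 0x4B.
P[5]: T = 0x1F, S = E(K, T) = 0xF0; 0x42 ⊕ 0xF0 = 0xB2.

P[1] = 0xC4, P[2] = 0x4C, P[3] = 0x28, P[4] = 0x4B, P[5] = 0xB2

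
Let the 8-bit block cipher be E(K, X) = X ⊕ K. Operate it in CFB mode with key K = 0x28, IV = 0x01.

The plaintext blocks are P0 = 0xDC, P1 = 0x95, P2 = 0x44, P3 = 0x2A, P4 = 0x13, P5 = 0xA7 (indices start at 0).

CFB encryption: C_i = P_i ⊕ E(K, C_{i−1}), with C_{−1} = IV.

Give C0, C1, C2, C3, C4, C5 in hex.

C0: E(K, 0x01) = 0x29; 0xDC ⊕ 0x29 = 0xF5.
C1: E(K, 0xF5) = 0xDD; 0x95 ⊕ 0xDD = 0x48.
C2: E(K, 0x48) = 0x60; 0x44 ⊕ 0x60 = 0x24.
C3: E(K, 0x24) = 0x0C; 0x2A ⊕ 0x0C = 0x26.
C4: E(K, 0x26) = 0x0E; 0x13 ⊕ 0x0E = 0x1D.
C5: E(K, 0x1D) = 0x35; 0xA7 ⊕ 0x35 = 0x92.

C0 = 0xF5, C1 = 0x48, C2 = 0x24, C3 = 0x26, C4 = 0x1D, C5 = 0x92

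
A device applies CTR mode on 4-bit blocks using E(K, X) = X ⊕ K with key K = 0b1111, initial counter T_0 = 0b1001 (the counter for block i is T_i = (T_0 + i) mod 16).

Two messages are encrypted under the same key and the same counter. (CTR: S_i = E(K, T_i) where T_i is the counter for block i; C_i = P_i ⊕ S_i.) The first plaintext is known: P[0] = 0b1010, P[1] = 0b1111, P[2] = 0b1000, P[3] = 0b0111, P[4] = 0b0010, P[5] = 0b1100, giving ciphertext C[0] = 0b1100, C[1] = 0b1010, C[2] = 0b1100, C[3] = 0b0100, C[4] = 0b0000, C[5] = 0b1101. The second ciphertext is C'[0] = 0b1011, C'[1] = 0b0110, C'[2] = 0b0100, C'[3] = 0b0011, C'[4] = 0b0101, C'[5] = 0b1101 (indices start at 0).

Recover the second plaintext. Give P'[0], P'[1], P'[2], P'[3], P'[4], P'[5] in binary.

In CTR with a reused counter, both messages share the same keystream S_i, so C_i ⊕ C'_i = P_i ⊕ P'_i and thus P'_i = P_i ⊕ C_i ⊕ C'_i.
P'[0]: 0b1010 ⊕ 0b1100 ⊕ 0b1011 = 0b1101.
P'[1]: 0b1111 ⊕ 0b1010 ⊕ 0b0110 = 0b0011.
P'[2]: 0b1000 ⊕ 0b1100 ⊕ 0b0100 = 0b0000.
P'[3]: 0b0111 ⊕ 0b0100 ⊕ 0b0011 = 0b0000.
P'[4]: 0b0010 ⊕ 0b0000 ⊕ 0b0101 = 0b0111.
P'[5]: 0b1100 ⊕ 0b1101 ⊕ 0b1101 = 0b1100.

P'[0] = 0b1101, P'[1] = 0b0011, P'[2] = 0b0000, P'[3] = 0b0000, P'[4] = 0b0111, P'[5] = 0b1100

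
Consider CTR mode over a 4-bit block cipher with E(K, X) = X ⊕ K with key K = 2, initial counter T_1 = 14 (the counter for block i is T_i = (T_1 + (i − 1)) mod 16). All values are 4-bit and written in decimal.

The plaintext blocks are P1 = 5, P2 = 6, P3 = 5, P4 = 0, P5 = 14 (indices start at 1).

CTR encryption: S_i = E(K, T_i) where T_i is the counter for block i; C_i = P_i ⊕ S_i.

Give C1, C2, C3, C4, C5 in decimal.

C1 = 9, C2 = 11, C3 = 7, C4 = 3, C5 = 14

C1: T = 14, S = E(K, T) = 12; 5 ⊕ 12 = 9.
C2: T = 15, S = E(K, T) = 13; 6 ⊕ 13 = 11.
C3: T = 0, S = E(K, T) = 2; 5 ⊕ 2 = 7.
C4: T = 1, S = E(K, T) = 3; 0 ⊕ 3 = 3.
C5: T = 2, S = E(K, T) = 0; 14 ⊕ 0 = 14.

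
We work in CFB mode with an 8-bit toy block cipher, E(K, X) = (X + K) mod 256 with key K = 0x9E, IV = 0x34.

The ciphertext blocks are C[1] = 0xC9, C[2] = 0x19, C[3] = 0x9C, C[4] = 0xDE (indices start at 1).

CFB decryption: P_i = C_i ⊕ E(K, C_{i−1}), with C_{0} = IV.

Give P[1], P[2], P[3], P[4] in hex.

P[1]: E(K, 0x34) = 0xD2; 0xC9 ⊕ 0xD2 = 0x1B.
P[2]: E(K, 0xC9) = 0x67; 0x19 ⊕ 0x67 = 0x7E.
P[3]: E(K, 0x19) = 0xB7; 0x9C ⊕ 0xB7 = 0x2B.
P[4]: E(K, 0x9C) = 0x3A; 0xDE ⊕ 0x3A = 0xE4.

P[1] = 0x1B, P[2] = 0x7E, P[3] = 0x2B, P[4] = 0xE4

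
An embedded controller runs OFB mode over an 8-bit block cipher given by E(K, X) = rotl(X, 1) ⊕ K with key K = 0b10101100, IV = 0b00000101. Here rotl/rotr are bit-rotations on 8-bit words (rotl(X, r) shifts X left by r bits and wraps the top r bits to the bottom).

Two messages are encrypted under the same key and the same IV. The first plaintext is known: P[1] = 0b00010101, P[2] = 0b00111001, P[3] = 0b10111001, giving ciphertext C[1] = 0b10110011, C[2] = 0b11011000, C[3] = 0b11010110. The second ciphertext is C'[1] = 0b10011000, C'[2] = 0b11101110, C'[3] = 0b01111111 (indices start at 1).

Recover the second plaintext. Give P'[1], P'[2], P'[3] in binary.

P'[1] = 0b00111110, P'[2] = 0b00001111, P'[3] = 0b00010000

In OFB with a reused IV, both messages share the same keystream S_i, so C_i ⊕ C'_i = P_i ⊕ P'_i and thus P'_i = P_i ⊕ C_i ⊕ C'_i.
P'[1]: 0b00010101 ⊕ 0b10110011 ⊕ 0b10011000 = 0b00111110.
P'[2]: 0b00111001 ⊕ 0b11011000 ⊕ 0b11101110 = 0b00001111.
P'[3]: 0b10111001 ⊕ 0b11010110 ⊕ 0b01111111 = 0b00010000.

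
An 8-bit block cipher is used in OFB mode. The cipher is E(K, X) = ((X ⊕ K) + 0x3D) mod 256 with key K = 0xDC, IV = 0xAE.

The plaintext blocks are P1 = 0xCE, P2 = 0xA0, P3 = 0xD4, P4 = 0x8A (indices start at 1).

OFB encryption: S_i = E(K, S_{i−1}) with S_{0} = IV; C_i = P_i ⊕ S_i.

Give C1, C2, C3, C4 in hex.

C1: S = E(K, 0xAE) = 0xAF; 0xCE ⊕ 0xAF = 0x61.
C2: S = E(K, 0xAF) = 0xB0; 0xA0 ⊕ 0xB0 = 0x10.
C3: S = E(K, 0xB0) = 0xA9; 0xD4 ⊕ 0xA9 = 0x7D.
C4: S = E(K, 0xA9) = 0xB2; 0x8A ⊕ 0xB2 = 0x38.

C1 = 0x61, C2 = 0x10, C3 = 0x7D, C4 = 0x38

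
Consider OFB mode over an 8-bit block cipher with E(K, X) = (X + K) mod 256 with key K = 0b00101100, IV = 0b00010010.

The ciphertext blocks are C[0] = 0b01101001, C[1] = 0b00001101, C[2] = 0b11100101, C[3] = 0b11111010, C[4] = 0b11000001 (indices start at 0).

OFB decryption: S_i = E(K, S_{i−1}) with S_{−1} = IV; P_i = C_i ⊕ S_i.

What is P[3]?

P[3] = 0b00111000

P[0]: S = E(K, 0b00010010) = 0b00111110; 0b01101001 ⊕ 0b00111110 = 0b01010111.
P[1]: S = E(K, 0b00111110) = 0b01101010; 0b00001101 ⊕ 0b01101010 = 0b01100111.
P[2]: S = E(K, 0b01101010) = 0b10010110; 0b11100101 ⊕ 0b10010110 = 0b01110011.
P[3]: S = E(K, 0b10010110) = 0b11000010; 0b11111010 ⊕ 0b11000010 = 0b00111000.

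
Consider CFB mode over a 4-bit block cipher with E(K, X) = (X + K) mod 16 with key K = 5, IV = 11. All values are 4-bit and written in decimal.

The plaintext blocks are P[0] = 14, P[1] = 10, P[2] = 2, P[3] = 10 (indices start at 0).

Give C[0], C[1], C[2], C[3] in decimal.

CFB encryption: C_i = P_i ⊕ E(K, C_{i−1}), with C_{−1} = IV.
C[0]: E(K, 11) = 0; 14 ⊕ 0 = 14.
C[1]: E(K, 14) = 3; 10 ⊕ 3 = 9.
C[2]: E(K, 9) = 14; 2 ⊕ 14 = 12.
C[3]: E(K, 12) = 1; 10 ⊕ 1 = 11.

C[0] = 14, C[1] = 9, C[2] = 12, C[3] = 11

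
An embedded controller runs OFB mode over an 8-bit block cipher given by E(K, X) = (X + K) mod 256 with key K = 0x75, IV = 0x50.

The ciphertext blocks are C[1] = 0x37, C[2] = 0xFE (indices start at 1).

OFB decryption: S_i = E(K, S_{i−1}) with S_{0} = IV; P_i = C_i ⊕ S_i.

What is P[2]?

P[2] = 0xC4

P[1]: S = E(K, 0x50) = 0xC5; 0x37 ⊕ 0xC5 = 0xF2.
P[2]: S = E(K, 0xC5) = 0x3A; 0xFE ⊕ 0x3A = 0xC4.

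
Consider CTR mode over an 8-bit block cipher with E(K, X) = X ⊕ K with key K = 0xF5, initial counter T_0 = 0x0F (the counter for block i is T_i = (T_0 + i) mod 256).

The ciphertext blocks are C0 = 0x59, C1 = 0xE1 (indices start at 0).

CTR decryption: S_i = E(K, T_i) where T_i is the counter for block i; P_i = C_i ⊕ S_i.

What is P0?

P0: T = 0x0F, S = E(K, T) = 0xFA; 0x59 ⊕ 0xFA = 0xA3.

P0 = 0xA3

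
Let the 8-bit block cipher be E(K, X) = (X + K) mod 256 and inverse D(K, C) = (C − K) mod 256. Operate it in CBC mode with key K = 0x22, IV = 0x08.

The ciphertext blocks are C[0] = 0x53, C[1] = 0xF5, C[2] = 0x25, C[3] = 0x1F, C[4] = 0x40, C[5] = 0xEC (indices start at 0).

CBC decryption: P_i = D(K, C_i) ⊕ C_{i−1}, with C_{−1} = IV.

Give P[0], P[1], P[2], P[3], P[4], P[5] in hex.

P[0] = 0x39, P[1] = 0x80, P[2] = 0xF6, P[3] = 0xD8, P[4] = 0x01, P[5] = 0x8A

P[0]: D(K, 0x53) = 0x31; 0x31 ⊕ 0x08 = 0x39.
P[1]: D(K, 0xF5) = 0xD3; 0xD3 ⊕ 0x53 = 0x80.
P[2]: D(K, 0x25) = 0x03; 0x03 ⊕ 0xF5 = 0xF6.
P[3]: D(K, 0x1F) = 0xFD; 0xFD ⊕ 0x25 = 0xD8.
P[4]: D(K, 0x40) = 0x1E; 0x1E ⊕ 0x1F = 0x01.
P[5]: D(K, 0xEC) = 0xCA; 0xCA ⊕ 0x40 = 0x8A.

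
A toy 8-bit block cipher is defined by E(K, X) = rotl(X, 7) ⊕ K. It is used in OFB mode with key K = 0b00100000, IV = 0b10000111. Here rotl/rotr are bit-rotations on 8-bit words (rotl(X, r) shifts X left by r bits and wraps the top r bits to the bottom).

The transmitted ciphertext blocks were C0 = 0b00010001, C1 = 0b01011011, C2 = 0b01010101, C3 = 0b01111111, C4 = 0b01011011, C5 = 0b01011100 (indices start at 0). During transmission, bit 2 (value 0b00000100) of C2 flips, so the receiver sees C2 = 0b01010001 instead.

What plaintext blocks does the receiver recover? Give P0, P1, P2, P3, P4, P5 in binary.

P0 = 0b11110010, P1 = 0b10001010, P2 = 0b10011001, P3 = 0b00111011, P4 = 0b01011001, P5 = 0b01111101

OFB decryption: S_i = E(K, S_{i−1}) with S_{−1} = IV; P_i = C_i ⊕ S_i.
Only C2 changed, to 0b01010001. In OFB, a change in C_i flips the same bit in P_i only; the keystream is unaffected. Decrypting the received ciphertext:
P0: S = E(K, 0b10000111) = 0b11100011; 0b00010001 ⊕ 0b11100011 = 0b11110010.
P1: S = E(K, 0b11100011) = 0b11010001; 0b01011011 ⊕ 0b11010001 = 0b10001010.
P2: S = E(K, 0b11010001) = 0b11001000; 0b01010001 ⊕ 0b11001000 = 0b10011001.
P3: S = E(K, 0b11001000) = 0b01000100; 0b01111111 ⊕ 0b01000100 = 0b00111011.
P4: S = E(K, 0b01000100) = 0b00000010; 0b01011011 ⊕ 0b00000010 = 0b01011001.
P5: S = E(K, 0b00000010) = 0b00100001; 0b01011100 ⊕ 0b00100001 = 0b01111101.
Blocks that differ from the original plaintext: P2.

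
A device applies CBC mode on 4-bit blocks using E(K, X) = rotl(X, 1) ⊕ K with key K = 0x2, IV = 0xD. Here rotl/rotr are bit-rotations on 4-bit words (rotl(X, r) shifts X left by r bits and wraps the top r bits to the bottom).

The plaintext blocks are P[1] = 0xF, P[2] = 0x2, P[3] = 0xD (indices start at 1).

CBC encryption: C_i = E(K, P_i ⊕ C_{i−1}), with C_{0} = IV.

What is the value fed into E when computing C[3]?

0x7

C[1]: P[1] ⊕ 0xD = 0x2; E(K, 0x2) = 0x6.
C[2]: P[2] ⊕ 0x6 = 0x4; E(K, 0x4) = 0xA.
C[3]: P[3] ⊕ 0xA = 0x7; E(K, 0x7) = 0xC.
So the input to E for block [3] is 0x7.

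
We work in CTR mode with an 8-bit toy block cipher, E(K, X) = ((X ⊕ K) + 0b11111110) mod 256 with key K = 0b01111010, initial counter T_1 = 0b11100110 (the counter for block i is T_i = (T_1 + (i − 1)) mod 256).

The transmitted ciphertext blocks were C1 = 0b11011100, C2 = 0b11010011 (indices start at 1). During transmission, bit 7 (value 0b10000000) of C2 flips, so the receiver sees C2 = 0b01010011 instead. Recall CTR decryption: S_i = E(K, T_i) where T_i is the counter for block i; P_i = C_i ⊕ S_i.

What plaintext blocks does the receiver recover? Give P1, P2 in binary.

P1 = 0b01000110, P2 = 0b11001000

Only C2 changed, to 0b01010011. In CTR, a change in C_i flips the same bit in P_i only; the keystream is unaffected. Decrypting the received ciphertext:
P1: T = 0b11100110, S = E(K, T) = 0b10011010; 0b11011100 ⊕ 0b10011010 = 0b01000110.
P2: T = 0b11100111, S = E(K, T) = 0b10011011; 0b01010011 ⊕ 0b10011011 = 0b11001000.
Blocks that differ from the original plaintext: P2.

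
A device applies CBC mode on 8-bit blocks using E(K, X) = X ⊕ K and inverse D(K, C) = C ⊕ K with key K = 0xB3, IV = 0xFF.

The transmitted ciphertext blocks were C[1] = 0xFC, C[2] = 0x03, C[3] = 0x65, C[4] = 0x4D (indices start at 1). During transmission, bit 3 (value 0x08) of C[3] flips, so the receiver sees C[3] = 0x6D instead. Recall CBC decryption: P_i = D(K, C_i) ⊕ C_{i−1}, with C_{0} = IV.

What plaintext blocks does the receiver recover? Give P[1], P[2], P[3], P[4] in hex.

P[1] = 0xB0, P[2] = 0x4C, P[3] = 0xDD, P[4] = 0x93

Only C[3] changed, to 0x6D. In CBC, a change in C_i garbles P_i and flips the same bit in P_{i+1}. Decrypting the received ciphertext:
P[1]: D(K, 0xFC) = 0x4F; 0x4F ⊕ 0xFF = 0xB0.
P[2]: D(K, 0x03) = 0xB0; 0xB0 ⊕ 0xFC = 0x4C.
P[3]: D(K, 0x6D) = 0xDE; 0xDE ⊕ 0x03 = 0xDD.
P[4]: D(K, 0x4D) = 0xFE; 0xFE ⊕ 0x6D = 0x93.
Blocks that differ from the original plaintext: P[3], P[4].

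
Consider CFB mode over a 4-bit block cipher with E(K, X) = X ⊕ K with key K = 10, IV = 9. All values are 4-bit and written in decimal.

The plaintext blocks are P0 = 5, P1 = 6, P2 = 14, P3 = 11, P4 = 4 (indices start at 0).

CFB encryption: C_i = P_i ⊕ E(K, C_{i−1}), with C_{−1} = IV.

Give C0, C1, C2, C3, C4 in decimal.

C0: E(K, 9) = 3; 5 ⊕ 3 = 6.
C1: E(K, 6) = 12; 6 ⊕ 12 = 10.
C2: E(K, 10) = 0; 14 ⊕ 0 = 14.
C3: E(K, 14) = 4; 11 ⊕ 4 = 15.
C4: E(K, 15) = 5; 4 ⊕ 5 = 1.

C0 = 6, C1 = 10, C2 = 14, C3 = 15, C4 = 1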